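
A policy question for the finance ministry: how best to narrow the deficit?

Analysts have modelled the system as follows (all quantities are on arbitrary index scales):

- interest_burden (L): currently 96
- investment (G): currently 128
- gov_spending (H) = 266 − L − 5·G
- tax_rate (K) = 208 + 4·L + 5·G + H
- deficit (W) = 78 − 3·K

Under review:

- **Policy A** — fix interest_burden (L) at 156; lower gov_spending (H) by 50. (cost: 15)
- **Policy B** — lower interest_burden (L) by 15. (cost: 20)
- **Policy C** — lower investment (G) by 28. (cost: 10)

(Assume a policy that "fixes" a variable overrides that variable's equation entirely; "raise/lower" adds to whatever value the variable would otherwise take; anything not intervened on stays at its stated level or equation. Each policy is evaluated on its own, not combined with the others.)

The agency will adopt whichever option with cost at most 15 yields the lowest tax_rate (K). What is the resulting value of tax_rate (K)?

Policy A (L := 156, H − 50):
  L = 156
  G = 128
  H = 266 − 156 − 5·128 (−50 from intervention) = -580
  K = 208 + 4·156 + 5·128 + (-580) = 892
Policy C (G − 28):
  L = 96
  G = 128 − 28 = 100
  H = 266 − 96 − 5·100 = -330
  K = 208 + 4·96 + 5·100 + (-330) = 762
Comparing — Policy A: K=892, Policy C: K=762. Lowest is 762 (Policy C).

762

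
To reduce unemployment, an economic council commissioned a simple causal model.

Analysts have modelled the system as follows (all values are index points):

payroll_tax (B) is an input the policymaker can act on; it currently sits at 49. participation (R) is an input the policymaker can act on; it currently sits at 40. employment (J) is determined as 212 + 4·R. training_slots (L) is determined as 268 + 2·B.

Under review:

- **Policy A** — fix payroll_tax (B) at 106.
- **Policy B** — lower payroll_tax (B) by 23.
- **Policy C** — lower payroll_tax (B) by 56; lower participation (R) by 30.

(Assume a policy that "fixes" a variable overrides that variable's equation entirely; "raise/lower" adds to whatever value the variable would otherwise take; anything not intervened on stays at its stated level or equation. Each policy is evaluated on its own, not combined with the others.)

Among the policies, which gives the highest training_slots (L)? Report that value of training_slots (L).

480

Policy A (B := 106):
  B = 106
  L = 268 + 2·106 = 480
Policy B (B − 23):
  B = 49 − 23 = 26
  L = 268 + 2·26 = 320
Policy C (B − 56, R − 30):
  B = 49 − 56 = -7
  L = 268 + 2·(-7) = 254
Comparing — Policy A: L=480, Policy B: L=320, Policy C: L=254. Highest is 480 (Policy A).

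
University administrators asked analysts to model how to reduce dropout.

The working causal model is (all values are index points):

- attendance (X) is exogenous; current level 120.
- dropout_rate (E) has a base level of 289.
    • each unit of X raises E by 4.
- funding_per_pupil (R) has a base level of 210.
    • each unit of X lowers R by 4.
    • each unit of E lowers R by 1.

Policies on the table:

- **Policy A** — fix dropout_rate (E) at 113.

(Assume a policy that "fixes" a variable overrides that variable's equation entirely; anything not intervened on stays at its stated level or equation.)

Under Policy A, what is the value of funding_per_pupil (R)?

Policy A (E := 113):
  X = 120
  E = 113
  R = 210 − 4·120 − 113 = -383

-383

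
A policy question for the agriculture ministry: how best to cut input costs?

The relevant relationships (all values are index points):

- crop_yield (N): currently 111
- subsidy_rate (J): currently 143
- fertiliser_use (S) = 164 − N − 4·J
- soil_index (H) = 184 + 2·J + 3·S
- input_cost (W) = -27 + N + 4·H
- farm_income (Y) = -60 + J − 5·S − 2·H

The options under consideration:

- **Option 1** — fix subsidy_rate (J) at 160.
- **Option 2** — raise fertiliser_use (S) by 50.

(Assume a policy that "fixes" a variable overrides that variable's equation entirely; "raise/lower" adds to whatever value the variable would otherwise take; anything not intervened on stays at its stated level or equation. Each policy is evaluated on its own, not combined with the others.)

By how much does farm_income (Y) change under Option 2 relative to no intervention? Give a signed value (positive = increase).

-550

Baseline:
  N = 111
  J = 143
  S = 164 − 111 − 4·143 = -519
  H = 184 + 2·143 + 3·(-519) = -1087
  Y = -60 + 143 − 5·(-519) − 2·(-1087) = 4852
Option 2 (S + 50):
  N = 111
  J = 143
  S = 164 − 111 − 4·143 (+50 from intervention) = -469
  H = 184 + 2·143 + 3·(-469) = -937
  Y = -60 + 143 − 5·(-469) − 2·(-937) = 4302
Change in Y: 4302 − 4852 = -550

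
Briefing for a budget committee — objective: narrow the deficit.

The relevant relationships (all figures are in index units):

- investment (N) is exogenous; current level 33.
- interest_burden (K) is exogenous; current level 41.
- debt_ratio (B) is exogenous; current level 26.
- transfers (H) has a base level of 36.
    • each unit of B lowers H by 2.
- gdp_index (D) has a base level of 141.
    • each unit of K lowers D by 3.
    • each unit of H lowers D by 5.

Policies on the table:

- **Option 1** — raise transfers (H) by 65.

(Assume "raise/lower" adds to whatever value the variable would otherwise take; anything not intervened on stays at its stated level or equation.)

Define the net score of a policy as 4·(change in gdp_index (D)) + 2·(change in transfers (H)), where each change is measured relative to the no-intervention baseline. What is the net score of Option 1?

-1170

Baseline:
  K = 41
  B = 26
  H = 36 − 2·26 = -16
  D = 141 − 3·41 − 5·(-16) = 98
Option 1 (H + 65):
  K = 41
  B = 26
  H = 36 − 2·26 (+65 from intervention) = 49
  D = 141 − 3·41 − 5·49 = -227
ΔD = -227 − 98 = -325; ΔH = 49 − (-16) = 65
Score = 4·(-325) + 2·65 = -1170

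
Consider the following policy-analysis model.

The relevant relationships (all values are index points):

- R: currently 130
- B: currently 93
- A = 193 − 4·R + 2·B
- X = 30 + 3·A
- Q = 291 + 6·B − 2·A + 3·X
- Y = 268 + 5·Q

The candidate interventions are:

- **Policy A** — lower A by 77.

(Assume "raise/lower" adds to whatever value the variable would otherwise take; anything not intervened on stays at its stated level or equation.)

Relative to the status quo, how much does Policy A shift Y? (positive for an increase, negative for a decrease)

Baseline:
  R = 130
  B = 93
  A = 193 − 4·130 + 2·93 = -141
  X = 30 + 3·(-141) = -393
  Q = 291 + 6·93 − 2·(-141) + 3·(-393) = -48
  Y = 268 + 5·(-48) = 28
Policy A (A − 77):
  R = 130
  B = 93
  A = 193 − 4·130 + 2·93 (−77 from intervention) = -218
  X = 30 + 3·(-218) = -624
  Q = 291 + 6·93 − 2·(-218) + 3·(-624) = -587
  Y = 268 + 5·(-587) = -2667
Change in Y: -2667 − 28 = -2695

-2695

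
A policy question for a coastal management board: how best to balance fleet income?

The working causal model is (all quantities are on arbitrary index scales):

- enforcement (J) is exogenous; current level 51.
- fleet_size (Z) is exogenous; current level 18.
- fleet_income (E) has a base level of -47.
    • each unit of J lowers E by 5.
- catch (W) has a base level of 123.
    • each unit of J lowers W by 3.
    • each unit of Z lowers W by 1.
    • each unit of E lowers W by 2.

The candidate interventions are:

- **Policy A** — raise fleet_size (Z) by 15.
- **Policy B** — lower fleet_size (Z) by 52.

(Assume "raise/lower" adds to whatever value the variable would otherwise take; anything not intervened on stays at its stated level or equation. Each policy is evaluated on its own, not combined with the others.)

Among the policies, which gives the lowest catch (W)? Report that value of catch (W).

541

Policy A (Z + 15):
  J = 51
  Z = 18 + 15 = 33
  E = -47 − 5·51 = -302
  W = 123 − 3·51 − 33 − 2·(-302) = 541
Policy B (Z − 52):
  J = 51
  Z = 18 − 52 = -34
  E = -47 − 5·51 = -302
  W = 123 − 3·51 − (-34) − 2·(-302) = 608
Comparing — Policy A: W=541, Policy B: W=608. Lowest is 541 (Policy A).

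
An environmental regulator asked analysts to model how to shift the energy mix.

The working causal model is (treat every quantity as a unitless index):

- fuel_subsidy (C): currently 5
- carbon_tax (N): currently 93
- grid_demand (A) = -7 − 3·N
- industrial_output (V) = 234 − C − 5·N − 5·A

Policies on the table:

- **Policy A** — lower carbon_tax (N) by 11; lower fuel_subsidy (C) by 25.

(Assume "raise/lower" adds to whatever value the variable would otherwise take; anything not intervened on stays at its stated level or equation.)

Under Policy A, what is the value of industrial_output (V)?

1109

Policy A (N − 11, C − 25):
  C = 5 − 25 = -20
  N = 93 − 11 = 82
  A = -7 − 3·82 = -253
  V = 234 − (-20) − 5·82 − 5·(-253) = 1109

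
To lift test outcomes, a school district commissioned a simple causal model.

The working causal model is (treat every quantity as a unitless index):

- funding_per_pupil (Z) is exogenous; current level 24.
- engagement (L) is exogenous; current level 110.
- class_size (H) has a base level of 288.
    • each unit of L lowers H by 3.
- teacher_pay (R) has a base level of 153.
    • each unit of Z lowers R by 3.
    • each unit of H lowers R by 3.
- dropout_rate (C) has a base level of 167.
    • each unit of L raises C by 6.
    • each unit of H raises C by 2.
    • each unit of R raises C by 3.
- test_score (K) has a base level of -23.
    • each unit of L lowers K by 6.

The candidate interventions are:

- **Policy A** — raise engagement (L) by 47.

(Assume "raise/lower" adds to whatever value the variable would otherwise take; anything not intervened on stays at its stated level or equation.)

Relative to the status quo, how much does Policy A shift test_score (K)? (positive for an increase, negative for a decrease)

Baseline:
  L = 110
  K = -23 − 6·110 = -683
Policy A (L + 47):
  L = 110 + 47 = 157
  K = -23 − 6·157 = -965
Change in K: -965 − (-683) = -282

-282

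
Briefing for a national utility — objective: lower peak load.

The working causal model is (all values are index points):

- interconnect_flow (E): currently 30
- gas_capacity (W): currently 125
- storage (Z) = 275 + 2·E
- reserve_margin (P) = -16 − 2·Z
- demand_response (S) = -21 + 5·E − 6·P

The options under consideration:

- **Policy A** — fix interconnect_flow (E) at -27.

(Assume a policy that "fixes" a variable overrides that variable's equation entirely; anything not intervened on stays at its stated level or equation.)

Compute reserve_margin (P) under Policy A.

Policy A (E := -27):
  E = -27
  Z = 275 + 2·(-27) = 221
  P = -16 − 2·221 = -458

-458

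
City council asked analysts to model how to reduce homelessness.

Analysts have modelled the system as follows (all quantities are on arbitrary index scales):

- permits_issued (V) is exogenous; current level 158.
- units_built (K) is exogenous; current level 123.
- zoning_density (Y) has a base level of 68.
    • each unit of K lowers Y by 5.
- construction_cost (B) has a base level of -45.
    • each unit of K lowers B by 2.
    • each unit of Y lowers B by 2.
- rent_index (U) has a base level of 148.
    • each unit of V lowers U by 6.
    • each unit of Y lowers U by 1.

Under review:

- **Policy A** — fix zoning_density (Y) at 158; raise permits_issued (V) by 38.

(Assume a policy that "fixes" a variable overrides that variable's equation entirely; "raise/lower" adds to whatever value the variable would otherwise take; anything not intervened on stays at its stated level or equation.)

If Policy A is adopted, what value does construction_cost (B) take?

Policy A (Y := 158, V + 38):
  K = 123
  Y = 158
  B = -45 − 2·123 − 2·158 = -607

-607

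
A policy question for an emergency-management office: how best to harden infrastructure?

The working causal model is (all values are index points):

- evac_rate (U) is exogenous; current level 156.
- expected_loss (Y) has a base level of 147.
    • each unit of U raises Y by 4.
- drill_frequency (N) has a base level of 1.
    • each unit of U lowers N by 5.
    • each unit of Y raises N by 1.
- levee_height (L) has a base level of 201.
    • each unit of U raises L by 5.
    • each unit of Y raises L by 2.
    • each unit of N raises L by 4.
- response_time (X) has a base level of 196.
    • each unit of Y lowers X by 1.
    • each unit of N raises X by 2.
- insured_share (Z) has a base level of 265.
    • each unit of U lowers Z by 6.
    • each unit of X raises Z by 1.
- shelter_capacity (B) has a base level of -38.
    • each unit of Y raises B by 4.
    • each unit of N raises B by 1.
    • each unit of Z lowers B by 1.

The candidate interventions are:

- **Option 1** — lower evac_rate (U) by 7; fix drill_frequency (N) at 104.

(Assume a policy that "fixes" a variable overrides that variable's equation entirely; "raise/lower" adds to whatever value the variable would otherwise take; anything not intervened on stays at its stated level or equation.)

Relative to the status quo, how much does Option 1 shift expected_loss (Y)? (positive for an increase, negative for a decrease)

-28

Baseline:
  U = 156
  Y = 147 + 4·156 = 771
Option 1 (U − 7, N := 104):
  U = 156 − 7 = 149
  Y = 147 + 4·149 = 743
Change in Y: 743 − 771 = -28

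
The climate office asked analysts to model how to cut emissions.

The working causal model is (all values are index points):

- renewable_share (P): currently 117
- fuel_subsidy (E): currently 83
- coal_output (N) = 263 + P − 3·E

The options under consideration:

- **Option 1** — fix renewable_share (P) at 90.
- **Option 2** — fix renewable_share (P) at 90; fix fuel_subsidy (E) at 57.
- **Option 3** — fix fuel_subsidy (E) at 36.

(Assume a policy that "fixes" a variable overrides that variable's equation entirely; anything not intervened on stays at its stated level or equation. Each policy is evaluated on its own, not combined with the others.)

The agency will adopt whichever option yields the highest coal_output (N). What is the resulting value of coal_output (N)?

272

Option 1 (P := 90):
  P = 90
  E = 83
  N = 263 + 90 − 3·83 = 104
Option 2 (P := 90, E := 57):
  P = 90
  E = 57
  N = 263 + 90 − 3·57 = 182
Option 3 (E := 36):
  P = 117
  E = 36
  N = 263 + 117 − 3·36 = 272
Comparing — Option 1: N=104, Option 2: N=182, Option 3: N=272. Highest is 272 (Option 3).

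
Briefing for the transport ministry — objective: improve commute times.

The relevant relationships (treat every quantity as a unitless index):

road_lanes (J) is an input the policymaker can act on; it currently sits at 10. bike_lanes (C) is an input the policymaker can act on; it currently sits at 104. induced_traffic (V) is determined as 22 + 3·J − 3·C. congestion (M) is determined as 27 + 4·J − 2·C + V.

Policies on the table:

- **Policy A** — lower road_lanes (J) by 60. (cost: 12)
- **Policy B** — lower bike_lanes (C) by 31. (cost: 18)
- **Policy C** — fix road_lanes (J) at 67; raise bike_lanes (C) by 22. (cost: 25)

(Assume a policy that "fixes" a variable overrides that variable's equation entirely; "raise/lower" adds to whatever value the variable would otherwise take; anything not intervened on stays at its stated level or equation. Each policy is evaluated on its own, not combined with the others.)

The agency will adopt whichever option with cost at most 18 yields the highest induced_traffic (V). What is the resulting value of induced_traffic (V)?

-167

Policy A (J − 60):
  J = 10 − 60 = -50
  C = 104
  V = 22 + 3·(-50) − 3·104 = -440
Policy B (C − 31):
  J = 10
  C = 104 − 31 = 73
  V = 22 + 3·10 − 3·73 = -167
Comparing — Policy A: V=-440, Policy B: V=-167. Highest is -167 (Policy B).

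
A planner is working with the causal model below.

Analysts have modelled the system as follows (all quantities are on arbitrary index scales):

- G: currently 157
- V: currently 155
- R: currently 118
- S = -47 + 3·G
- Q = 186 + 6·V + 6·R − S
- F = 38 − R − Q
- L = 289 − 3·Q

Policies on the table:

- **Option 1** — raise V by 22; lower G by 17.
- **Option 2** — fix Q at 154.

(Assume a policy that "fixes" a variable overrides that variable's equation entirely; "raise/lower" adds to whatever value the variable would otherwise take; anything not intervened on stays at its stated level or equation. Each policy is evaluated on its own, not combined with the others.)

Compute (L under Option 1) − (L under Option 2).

-4287

Option 1 (V + 22, G − 17):
  G = 157 − 17 = 140
  V = 155 + 22 = 177
  R = 118
  S = -47 + 3·140 = 373
  Q = 186 + 6·177 + 6·118 − 373 = 1583
  L = 289 − 3·1583 = -4460
Option 2 (Q := 154):
  G = 157
  V = 155
  R = 118
  S = -47 + 3·157 = 424
  Q = 154
  L = 289 − 3·154 = -173
L: -4460 − (-173) = -4287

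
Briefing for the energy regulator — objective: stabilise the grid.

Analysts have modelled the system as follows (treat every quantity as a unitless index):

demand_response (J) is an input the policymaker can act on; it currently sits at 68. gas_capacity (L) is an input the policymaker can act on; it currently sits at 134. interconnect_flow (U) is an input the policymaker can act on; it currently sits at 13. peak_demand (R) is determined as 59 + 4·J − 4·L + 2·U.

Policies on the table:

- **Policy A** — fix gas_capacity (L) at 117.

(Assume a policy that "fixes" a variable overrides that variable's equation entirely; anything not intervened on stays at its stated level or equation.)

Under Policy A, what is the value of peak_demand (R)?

-111

Policy A (L := 117):
  J = 68
  L = 117
  U = 13
  R = 59 + 4·68 − 4·117 + 2·13 = -111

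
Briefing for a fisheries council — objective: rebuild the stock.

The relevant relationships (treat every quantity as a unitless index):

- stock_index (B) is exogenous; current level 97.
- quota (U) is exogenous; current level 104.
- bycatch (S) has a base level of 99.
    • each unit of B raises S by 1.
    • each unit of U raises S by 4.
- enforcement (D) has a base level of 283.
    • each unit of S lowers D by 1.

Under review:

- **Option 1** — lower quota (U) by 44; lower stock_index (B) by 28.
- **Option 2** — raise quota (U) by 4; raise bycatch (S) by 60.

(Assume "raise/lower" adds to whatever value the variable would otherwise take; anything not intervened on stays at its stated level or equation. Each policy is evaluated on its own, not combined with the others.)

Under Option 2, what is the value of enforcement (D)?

Option 2 (U + 4, S + 60):
  B = 97
  U = 104 + 4 = 108
  S = 99 + 97 + 4·108 (+60 from intervention) = 688
  D = 283 − 688 = -405

-405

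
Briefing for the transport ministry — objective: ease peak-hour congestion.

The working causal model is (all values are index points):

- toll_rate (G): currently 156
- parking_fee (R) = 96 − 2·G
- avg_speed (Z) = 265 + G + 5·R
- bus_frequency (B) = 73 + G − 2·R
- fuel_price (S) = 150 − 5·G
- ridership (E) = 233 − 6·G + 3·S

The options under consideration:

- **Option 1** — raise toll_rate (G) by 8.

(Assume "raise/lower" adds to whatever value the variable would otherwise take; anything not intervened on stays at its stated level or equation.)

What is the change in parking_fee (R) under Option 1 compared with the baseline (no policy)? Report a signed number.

-16

Baseline:
  G = 156
  R = 96 − 2·156 = -216
Option 1 (G + 8):
  G = 156 + 8 = 164
  R = 96 − 2·164 = -232
Change in R: -232 − (-216) = -16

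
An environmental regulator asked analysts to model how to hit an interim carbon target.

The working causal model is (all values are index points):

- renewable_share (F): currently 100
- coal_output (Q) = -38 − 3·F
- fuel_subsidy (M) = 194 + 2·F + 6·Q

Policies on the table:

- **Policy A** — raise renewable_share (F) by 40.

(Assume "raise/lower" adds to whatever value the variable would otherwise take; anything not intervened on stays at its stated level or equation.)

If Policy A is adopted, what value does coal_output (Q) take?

-458

Policy A (F + 40):
  F = 100 + 40 = 140
  Q = -38 − 3·140 = -458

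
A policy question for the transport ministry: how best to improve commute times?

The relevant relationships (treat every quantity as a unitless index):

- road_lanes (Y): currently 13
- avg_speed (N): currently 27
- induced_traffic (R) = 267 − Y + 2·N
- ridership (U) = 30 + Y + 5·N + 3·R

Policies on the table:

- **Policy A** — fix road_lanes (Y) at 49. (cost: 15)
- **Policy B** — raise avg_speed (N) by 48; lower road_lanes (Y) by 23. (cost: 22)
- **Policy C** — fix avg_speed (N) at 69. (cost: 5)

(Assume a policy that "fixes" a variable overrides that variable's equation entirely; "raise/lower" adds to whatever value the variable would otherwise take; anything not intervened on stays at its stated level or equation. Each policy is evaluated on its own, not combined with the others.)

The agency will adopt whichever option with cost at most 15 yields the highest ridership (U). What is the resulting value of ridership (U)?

1564

Policy A (Y := 49):
  Y = 49
  N = 27
  R = 267 − 49 + 2·27 = 272
  U = 30 + 49 + 5·27 + 3·272 = 1030
Policy C (N := 69):
  Y = 13
  N = 69
  R = 267 − 13 + 2·69 = 392
  U = 30 + 13 + 5·69 + 3·392 = 1564
Comparing — Policy A: U=1030, Policy C: U=1564. Highest is 1564 (Policy C).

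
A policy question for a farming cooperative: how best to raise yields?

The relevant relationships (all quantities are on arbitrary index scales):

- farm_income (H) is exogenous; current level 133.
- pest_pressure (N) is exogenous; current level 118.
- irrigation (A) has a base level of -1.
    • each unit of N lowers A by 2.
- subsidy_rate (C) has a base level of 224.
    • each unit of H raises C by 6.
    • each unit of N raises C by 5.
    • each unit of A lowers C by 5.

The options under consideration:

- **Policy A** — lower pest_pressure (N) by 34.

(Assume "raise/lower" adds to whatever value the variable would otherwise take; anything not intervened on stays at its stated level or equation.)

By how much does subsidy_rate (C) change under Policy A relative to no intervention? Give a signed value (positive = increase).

Baseline:
  H = 133
  N = 118
  A = -1 − 2·118 = -237
  C = 224 + 6·133 + 5·118 − 5·(-237) = 2797
Policy A (N − 34):
  H = 133
  N = 118 − 34 = 84
  A = -1 − 2·84 = -169
  C = 224 + 6·133 + 5·84 − 5·(-169) = 2287
Change in C: 2287 − 2797 = -510

-510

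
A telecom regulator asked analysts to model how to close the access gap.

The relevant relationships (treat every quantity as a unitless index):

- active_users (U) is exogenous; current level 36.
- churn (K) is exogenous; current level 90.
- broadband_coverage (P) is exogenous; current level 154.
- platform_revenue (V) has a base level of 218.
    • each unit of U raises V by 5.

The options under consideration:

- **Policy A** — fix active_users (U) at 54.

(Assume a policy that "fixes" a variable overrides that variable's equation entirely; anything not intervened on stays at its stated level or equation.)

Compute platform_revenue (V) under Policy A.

488

Policy A (U := 54):
  U = 54
  V = 218 + 5·54 = 488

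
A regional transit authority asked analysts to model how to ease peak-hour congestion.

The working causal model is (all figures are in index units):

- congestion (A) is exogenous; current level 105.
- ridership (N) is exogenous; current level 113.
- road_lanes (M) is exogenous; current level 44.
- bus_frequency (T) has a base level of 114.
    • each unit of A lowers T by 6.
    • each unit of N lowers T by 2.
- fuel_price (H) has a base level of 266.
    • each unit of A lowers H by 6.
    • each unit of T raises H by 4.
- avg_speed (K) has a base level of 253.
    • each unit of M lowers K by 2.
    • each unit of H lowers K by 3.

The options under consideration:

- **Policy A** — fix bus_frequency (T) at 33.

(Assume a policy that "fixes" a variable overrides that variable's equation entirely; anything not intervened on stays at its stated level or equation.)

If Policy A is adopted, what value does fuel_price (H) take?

Policy A (T := 33):
  A = 105
  N = 113
  T = 33
  H = 266 − 6·105 + 4·33 = -232

-232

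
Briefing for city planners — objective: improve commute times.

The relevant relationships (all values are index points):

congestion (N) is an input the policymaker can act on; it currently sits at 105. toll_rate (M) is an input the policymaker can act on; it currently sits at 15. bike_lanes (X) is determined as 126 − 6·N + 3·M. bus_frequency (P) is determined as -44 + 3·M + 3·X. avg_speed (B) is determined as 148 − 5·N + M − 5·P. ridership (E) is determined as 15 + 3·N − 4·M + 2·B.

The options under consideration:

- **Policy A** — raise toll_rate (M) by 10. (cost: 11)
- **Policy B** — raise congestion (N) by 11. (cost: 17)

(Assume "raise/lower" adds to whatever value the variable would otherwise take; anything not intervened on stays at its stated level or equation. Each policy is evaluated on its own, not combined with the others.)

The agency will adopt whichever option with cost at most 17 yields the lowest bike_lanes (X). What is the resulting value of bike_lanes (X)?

-525

Policy A (M + 10):
  N = 105
  M = 15 + 10 = 25
  X = 126 − 6·105 + 3·25 = -429
Policy B (N + 11):
  N = 105 + 11 = 116
  M = 15
  X = 126 − 6·116 + 3·15 = -525
Comparing — Policy A: X=-429, Policy B: X=-525. Lowest is -525 (Policy B).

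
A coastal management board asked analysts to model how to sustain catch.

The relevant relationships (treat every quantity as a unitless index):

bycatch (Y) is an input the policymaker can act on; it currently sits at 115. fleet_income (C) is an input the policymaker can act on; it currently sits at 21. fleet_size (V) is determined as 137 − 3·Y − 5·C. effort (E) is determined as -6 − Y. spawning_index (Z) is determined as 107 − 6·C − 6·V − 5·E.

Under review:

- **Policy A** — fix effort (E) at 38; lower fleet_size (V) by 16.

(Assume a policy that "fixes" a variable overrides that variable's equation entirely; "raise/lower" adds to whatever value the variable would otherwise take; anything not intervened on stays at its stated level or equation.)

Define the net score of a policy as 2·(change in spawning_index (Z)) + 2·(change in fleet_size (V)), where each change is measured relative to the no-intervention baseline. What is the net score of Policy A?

Baseline:
  Y = 115
  C = 21
  V = 137 − 3·115 − 5·21 = -313
  E = -6 − 115 = -121
  Z = 107 − 6·21 − 6·(-313) − 5·(-121) = 2464
Policy A (E := 38, V − 16):
  Y = 115
  C = 21
  V = 137 − 3·115 − 5·21 (−16 from intervention) = -329
  E = 38
  Z = 107 − 6·21 − 6·(-329) − 5·38 = 1765
ΔZ = 1765 − 2464 = -699; ΔV = -329 − (-313) = -16
Score = 2·(-699) + 2·(-16) = -1430

-1430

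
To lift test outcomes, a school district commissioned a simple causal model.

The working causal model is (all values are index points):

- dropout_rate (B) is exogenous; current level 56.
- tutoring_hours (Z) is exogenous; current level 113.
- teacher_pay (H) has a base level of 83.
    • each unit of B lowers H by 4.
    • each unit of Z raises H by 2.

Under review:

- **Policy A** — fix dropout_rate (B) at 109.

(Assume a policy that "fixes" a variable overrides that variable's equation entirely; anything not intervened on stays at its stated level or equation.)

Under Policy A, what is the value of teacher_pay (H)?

-127

Policy A (B := 109):
  B = 109
  Z = 113
  H = 83 − 4·109 + 2·113 = -127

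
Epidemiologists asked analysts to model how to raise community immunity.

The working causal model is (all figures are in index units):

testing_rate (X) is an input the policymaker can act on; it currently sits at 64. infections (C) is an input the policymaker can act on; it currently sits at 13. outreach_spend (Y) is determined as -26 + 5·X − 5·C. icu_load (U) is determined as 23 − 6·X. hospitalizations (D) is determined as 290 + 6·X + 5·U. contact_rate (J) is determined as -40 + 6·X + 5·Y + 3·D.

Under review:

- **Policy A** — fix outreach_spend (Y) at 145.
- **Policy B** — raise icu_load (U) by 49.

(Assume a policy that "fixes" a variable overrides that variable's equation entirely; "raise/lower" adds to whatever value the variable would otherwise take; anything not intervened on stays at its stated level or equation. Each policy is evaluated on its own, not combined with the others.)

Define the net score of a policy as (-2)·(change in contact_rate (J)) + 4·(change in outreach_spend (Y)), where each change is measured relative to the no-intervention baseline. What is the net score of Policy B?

-1470

Baseline:
  X = 64
  C = 13
  Y = -26 + 5·64 − 5·13 = 229
  U = 23 − 6·64 = -361
  D = 290 + 6·64 + 5·(-361) = -1131
  J = -40 + 6·64 + 5·229 + 3·(-1131) = -1904
Policy B (U + 49):
  X = 64
  C = 13
  Y = -26 + 5·64 − 5·13 = 229
  U = 23 − 6·64 (+49 from intervention) = -312
  D = 290 + 6·64 + 5·(-312) = -886
  J = -40 + 6·64 + 5·229 + 3·(-886) = -1169
ΔJ = -1169 − (-1904) = 735; ΔY = 229 − 229 = 0
Score = (-2)·735 + 4·0 = -1470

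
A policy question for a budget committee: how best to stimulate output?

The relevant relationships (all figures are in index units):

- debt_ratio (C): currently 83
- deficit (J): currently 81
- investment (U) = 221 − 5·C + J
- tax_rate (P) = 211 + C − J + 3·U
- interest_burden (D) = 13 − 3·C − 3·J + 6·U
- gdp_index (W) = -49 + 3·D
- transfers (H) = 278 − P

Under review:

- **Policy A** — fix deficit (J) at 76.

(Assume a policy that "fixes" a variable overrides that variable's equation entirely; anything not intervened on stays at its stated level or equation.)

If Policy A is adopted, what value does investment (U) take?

-118

Policy A (J := 76):
  C = 83
  J = 76
  U = 221 − 5·83 + 76 = -118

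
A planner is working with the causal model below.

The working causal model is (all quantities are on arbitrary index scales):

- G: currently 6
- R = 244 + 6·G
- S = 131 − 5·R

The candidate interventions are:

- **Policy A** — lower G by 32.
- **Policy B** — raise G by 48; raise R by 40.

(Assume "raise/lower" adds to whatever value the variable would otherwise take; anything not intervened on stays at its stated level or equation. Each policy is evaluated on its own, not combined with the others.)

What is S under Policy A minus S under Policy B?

Policy A (G − 32):
  G = 6 − 32 = -26
  R = 244 + 6·(-26) = 88
  S = 131 − 5·88 = -309
Policy B (G + 48, R + 40):
  G = 6 + 48 = 54
  R = 244 + 6·54 (+40 from intervention) = 608
  S = 131 − 5·608 = -2909
S: -309 − (-2909) = 2600

2600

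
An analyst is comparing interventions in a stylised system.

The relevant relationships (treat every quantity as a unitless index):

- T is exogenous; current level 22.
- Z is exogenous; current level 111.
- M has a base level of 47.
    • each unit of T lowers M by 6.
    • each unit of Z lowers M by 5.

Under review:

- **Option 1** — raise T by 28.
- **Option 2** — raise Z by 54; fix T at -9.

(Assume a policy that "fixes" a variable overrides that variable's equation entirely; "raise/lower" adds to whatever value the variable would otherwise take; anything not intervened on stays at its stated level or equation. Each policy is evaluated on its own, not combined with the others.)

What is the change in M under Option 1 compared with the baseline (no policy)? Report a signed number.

Baseline:
  T = 22
  Z = 111
  M = 47 − 6·22 − 5·111 = -640
Option 1 (T + 28):
  T = 22 + 28 = 50
  Z = 111
  M = 47 − 6·50 − 5·111 = -808
Change in M: -808 − (-640) = -168

-168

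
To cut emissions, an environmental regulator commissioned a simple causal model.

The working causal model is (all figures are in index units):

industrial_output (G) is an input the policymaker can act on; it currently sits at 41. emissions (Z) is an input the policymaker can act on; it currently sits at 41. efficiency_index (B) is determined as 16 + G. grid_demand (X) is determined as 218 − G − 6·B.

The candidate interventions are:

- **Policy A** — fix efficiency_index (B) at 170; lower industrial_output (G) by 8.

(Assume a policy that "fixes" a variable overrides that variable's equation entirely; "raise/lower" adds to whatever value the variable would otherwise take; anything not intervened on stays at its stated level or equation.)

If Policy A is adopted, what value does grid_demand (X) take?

-835

Policy A (B := 170, G − 8):
  G = 41 − 8 = 33
  B = 170
  X = 218 − 33 − 6·170 = -835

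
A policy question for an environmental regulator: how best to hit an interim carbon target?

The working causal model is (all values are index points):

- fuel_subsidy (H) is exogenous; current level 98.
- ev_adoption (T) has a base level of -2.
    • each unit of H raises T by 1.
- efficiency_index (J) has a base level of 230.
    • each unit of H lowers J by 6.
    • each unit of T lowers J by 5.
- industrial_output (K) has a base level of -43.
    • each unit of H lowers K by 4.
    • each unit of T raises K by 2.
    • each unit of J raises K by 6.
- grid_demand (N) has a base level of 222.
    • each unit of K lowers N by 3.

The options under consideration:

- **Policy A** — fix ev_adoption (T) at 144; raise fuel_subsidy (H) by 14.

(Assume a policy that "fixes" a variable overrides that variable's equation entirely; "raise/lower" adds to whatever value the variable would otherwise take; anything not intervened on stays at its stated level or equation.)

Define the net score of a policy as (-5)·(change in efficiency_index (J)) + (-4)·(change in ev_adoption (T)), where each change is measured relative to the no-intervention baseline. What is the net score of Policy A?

1428

Baseline:
  H = 98
  T = -2 + 98 = 96
  J = 230 − 6·98 − 5·96 = -838
Policy A (T := 144, H + 14):
  H = 98 + 14 = 112
  T = 144
  J = 230 − 6·112 − 5·144 = -1162
ΔJ = -1162 − (-838) = -324; ΔT = 144 − 96 = 48
Score = (-5)·(-324) + (-4)·48 = 1428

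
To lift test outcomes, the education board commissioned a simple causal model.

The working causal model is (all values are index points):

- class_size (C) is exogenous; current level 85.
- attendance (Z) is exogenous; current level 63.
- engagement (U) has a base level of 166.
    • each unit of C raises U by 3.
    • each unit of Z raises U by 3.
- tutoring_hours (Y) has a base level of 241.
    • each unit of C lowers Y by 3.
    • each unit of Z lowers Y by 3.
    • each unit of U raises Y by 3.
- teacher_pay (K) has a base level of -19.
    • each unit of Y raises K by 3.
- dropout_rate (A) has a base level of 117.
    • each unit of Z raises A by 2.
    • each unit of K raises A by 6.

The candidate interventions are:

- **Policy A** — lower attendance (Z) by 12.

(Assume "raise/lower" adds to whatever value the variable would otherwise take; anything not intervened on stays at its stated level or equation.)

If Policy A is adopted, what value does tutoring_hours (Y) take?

Policy A (Z − 12):
  C = 85
  Z = 63 − 12 = 51
  U = 166 + 3·85 + 3·51 = 574
  Y = 241 − 3·85 − 3·51 + 3·574 = 1555

1555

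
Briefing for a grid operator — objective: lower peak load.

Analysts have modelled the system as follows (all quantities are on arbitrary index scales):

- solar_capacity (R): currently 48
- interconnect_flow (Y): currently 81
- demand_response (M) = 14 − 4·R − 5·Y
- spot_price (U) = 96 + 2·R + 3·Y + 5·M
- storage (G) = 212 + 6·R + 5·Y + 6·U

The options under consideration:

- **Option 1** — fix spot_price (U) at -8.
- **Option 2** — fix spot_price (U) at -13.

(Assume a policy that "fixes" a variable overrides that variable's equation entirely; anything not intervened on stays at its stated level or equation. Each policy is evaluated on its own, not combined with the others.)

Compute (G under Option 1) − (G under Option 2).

Option 1 (U := -8):
  R = 48
  Y = 81
  M = 14 − 4·48 − 5·81 = -583
  U = -8
  G = 212 + 6·48 + 5·81 + 6·(-8) = 857
Option 2 (U := -13):
  R = 48
  Y = 81
  M = 14 − 4·48 − 5·81 = -583
  U = -13
  G = 212 + 6·48 + 5·81 + 6·(-13) = 827
G: 857 − 827 = 30

30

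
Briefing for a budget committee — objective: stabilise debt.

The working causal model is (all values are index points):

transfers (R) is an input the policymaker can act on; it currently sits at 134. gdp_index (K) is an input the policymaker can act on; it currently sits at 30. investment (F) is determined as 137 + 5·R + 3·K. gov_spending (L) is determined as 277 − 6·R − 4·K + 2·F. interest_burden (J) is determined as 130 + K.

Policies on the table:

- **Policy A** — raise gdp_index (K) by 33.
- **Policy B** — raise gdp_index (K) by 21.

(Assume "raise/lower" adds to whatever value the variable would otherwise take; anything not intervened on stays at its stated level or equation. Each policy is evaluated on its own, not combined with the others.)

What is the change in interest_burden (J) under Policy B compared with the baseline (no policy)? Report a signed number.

Baseline:
  K = 30
  J = 130 + 30 = 160
Policy B (K + 21):
  K = 30 + 21 = 51
  J = 130 + 51 = 181
Change in J: 181 − 160 = 21

21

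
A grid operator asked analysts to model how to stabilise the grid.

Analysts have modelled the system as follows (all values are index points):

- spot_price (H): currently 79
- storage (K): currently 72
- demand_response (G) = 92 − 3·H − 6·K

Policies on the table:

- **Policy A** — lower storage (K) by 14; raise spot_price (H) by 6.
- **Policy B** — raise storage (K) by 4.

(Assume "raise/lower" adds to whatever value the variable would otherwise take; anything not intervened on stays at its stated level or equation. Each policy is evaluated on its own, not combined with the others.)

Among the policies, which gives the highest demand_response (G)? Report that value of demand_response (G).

-511

Policy A (K − 14, H + 6):
  H = 79 + 6 = 85
  K = 72 − 14 = 58
  G = 92 − 3·85 − 6·58 = -511
Policy B (K + 4):
  H = 79
  K = 72 + 4 = 76
  G = 92 − 3·79 − 6·76 = -601
Comparing — Policy A: G=-511, Policy B: G=-601. Highest is -511 (Policy A).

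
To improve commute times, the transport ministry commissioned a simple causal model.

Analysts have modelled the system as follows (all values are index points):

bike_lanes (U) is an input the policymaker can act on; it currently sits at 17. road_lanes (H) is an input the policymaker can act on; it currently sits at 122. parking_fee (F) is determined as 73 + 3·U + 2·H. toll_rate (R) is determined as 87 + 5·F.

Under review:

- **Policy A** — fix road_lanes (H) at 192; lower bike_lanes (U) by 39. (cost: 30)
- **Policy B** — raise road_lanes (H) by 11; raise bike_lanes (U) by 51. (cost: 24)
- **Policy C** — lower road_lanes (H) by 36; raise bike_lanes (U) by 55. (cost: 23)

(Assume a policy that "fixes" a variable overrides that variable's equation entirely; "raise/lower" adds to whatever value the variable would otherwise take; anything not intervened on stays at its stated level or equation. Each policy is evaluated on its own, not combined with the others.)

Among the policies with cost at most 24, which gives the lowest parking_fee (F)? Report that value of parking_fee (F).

461

Policy B (H + 11, U + 51):
  U = 17 + 51 = 68
  H = 122 + 11 = 133
  F = 73 + 3·68 + 2·133 = 543
Policy C (H − 36, U + 55):
  U = 17 + 55 = 72
  H = 122 − 36 = 86
  F = 73 + 3·72 + 2·86 = 461
Comparing — Policy B: F=543, Policy C: F=461. Lowest is 461 (Policy C).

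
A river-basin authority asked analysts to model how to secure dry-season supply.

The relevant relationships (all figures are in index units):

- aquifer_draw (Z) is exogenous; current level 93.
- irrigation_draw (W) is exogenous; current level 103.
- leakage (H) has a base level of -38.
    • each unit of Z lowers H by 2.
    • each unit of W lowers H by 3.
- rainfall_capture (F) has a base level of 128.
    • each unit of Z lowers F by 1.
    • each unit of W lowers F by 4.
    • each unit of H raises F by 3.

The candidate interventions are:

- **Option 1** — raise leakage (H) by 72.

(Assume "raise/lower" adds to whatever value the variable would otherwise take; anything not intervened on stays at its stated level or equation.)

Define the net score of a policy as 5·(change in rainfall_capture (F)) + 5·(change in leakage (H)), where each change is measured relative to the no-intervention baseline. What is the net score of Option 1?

Baseline:
  Z = 93
  W = 103
  H = -38 − 2·93 − 3·103 = -533
  F = 128 − 93 − 4·103 + 3·(-533) = -1976
Option 1 (H + 72):
  Z = 93
  W = 103
  H = -38 − 2·93 − 3·103 (+72 from intervention) = -461
  F = 128 − 93 − 4·103 + 3·(-461) = -1760
ΔF = -1760 − (-1976) = 216; ΔH = -461 − (-533) = 72
Score = 5·216 + 5·72 = 1440

1440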